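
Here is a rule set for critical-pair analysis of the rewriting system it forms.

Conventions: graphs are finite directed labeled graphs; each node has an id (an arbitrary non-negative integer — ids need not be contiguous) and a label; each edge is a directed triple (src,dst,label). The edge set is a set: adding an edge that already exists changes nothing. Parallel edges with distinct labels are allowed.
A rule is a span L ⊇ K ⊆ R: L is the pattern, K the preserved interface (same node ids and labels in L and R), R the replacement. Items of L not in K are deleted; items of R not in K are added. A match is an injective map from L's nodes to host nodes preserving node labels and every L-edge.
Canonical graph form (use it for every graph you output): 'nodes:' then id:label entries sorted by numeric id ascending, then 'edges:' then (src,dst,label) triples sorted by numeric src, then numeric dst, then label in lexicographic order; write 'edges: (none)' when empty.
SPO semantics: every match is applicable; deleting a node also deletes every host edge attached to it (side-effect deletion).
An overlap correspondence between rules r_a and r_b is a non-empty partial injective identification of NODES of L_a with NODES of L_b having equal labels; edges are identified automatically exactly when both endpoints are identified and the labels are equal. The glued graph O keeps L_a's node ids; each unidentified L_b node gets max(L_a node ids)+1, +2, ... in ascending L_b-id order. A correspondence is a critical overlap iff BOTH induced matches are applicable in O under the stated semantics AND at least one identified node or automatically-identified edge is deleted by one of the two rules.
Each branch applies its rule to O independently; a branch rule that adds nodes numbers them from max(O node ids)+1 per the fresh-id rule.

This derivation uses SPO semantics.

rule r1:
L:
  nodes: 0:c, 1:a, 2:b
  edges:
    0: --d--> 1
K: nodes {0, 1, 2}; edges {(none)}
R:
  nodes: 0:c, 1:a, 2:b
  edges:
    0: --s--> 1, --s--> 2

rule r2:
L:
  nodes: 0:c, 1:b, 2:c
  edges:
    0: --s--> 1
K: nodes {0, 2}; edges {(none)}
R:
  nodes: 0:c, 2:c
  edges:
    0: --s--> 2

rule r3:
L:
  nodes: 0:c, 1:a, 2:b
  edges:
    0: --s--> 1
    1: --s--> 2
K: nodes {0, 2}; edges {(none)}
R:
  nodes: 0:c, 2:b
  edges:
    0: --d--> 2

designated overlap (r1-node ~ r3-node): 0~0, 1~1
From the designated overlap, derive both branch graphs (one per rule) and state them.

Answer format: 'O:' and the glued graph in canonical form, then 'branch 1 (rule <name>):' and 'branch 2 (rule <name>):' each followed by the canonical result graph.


O:
nodes: 0:c, 1:a, 2:b, 3:b
edges: (0,1,d); (0,1,s); (1,3,s)
branch 1 (rule r1):
nodes: 0:c, 1:a, 2:b, 3:b
edges: (0,1,s); (0,2,s); (1,3,s)
branch 2 (rule r3):
nodes: 0:c, 2:b, 3:b
edges: (0,3,d)


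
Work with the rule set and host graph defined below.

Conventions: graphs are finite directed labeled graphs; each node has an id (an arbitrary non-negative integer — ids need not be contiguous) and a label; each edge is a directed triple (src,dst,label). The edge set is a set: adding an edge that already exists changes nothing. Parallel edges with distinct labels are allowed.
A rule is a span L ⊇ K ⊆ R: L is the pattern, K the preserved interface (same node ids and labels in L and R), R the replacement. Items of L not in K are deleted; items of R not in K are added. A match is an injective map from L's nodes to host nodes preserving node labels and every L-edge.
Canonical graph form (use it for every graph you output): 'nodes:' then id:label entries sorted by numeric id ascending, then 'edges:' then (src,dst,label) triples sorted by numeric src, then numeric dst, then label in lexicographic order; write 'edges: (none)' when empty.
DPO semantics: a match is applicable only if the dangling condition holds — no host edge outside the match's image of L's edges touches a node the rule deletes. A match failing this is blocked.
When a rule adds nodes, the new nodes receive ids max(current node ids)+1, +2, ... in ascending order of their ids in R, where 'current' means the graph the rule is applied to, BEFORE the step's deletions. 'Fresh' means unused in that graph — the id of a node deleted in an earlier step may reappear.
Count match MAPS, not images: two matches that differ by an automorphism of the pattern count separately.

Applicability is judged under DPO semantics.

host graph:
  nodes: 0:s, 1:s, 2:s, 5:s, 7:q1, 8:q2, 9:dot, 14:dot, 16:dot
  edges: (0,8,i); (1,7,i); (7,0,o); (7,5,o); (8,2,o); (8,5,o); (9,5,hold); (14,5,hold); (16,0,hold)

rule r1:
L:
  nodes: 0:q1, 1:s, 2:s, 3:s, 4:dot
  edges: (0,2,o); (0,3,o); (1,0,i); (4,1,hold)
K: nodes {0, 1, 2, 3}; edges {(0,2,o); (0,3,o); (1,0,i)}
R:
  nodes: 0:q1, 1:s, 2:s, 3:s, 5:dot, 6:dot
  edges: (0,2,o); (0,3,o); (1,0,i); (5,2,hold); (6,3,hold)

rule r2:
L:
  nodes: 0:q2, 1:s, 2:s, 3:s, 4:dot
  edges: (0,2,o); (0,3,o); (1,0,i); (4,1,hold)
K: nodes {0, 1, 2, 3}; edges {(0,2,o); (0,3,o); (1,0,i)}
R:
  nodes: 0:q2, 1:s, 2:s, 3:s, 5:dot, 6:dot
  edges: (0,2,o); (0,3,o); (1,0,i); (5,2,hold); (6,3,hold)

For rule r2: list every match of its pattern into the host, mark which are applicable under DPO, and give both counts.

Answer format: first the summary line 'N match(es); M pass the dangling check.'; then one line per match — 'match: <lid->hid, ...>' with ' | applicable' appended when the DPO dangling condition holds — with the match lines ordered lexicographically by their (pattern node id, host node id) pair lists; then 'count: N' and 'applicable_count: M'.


2 match(es); 2 pass the dangling check.
match: 0->8, 1->0, 2->2, 3->5, 4->16 | applicable
match: 0->8, 1->0, 2->5, 3->2, 4->16 | applicable
count: 2
applicable_count: 2


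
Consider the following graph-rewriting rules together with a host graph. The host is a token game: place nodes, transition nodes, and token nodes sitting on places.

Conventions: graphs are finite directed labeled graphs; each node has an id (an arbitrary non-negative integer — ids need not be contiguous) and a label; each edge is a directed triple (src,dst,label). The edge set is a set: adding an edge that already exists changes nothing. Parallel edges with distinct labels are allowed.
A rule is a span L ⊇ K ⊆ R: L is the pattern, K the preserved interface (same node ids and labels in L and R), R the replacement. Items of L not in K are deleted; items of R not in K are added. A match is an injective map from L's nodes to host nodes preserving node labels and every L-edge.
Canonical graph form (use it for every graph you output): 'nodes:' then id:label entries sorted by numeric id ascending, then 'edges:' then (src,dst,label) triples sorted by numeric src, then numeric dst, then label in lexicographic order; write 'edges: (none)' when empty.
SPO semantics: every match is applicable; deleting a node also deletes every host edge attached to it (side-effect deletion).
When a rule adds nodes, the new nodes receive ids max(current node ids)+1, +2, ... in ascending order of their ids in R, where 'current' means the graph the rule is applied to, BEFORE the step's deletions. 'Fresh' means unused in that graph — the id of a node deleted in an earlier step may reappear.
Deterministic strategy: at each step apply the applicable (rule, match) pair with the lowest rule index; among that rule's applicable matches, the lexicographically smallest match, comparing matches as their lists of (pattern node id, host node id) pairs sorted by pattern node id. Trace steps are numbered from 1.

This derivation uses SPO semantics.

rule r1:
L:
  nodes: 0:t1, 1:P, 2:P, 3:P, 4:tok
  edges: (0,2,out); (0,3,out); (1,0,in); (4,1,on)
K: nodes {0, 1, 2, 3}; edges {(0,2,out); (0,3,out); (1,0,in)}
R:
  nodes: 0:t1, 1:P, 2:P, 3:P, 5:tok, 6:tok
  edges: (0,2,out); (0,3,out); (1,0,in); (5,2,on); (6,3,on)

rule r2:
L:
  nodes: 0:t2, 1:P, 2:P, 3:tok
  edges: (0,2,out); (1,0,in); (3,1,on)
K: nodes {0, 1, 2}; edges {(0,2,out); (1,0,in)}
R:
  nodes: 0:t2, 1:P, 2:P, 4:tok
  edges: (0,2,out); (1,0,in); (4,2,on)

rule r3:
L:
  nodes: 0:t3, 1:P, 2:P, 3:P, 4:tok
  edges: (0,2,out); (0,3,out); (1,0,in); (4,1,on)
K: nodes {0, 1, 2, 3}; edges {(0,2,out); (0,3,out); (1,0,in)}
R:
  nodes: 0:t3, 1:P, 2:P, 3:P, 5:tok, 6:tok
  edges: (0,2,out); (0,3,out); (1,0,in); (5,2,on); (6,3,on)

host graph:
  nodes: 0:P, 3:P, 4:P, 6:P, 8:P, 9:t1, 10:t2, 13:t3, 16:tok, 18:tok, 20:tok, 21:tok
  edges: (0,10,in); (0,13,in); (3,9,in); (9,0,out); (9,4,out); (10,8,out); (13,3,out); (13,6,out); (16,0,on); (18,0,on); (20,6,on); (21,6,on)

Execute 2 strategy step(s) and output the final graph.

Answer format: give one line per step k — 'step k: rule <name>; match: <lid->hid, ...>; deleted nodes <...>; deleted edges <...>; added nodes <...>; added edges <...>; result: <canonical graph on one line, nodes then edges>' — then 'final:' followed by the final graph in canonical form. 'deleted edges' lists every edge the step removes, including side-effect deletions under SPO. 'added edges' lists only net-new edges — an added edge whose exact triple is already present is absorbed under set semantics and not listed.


step 1: rule r2; match: 0->10, 1->0, 2->8, 3->16; deleted nodes 16; deleted edges (16,0,on); added nodes 22; added edges (22,8,on); result: nodes: 0:P, 3:P, 4:P, 6:P, 8:P, 9:t1, 10:t2, 13:t3, 18:tok, 20:tok, 21:tok, 22:tok edges: (0,10,in); (0,13,in); (3,9,in); (9,0,out); (9,4,out); (10,8,out); (13,3,out); (13,6,out); (18,0,on); (20,6,on); (21,6,on); (22,8,on)
step 2: rule r2; match: 0->10, 1->0, 2->8, 3->18; deleted nodes 18; deleted edges (18,0,on); added nodes 23; added edges (23,8,on); result: nodes: 0:P, 3:P, 4:P, 6:P, 8:P, 9:t1, 10:t2, 13:t3, 20:tok, 21:tok, 22:tok, 23:tok edges: (0,10,in); (0,13,in); (3,9,in); (9,0,out); (9,4,out); (10,8,out); (13,3,out); (13,6,out); (20,6,on); (21,6,on); (22,8,on); (23,8,on)
final:
nodes: 0:P, 3:P, 4:P, 6:P, 8:P, 9:t1, 10:t2, 13:t3, 20:tok, 21:tok, 22:tok, 23:tok
edges: (0,10,in); (0,13,in); (3,9,in); (9,0,out); (9,4,out); (10,8,out); (13,3,out); (13,6,out); (20,6,on); (21,6,on); (22,8,on); (23,8,on)


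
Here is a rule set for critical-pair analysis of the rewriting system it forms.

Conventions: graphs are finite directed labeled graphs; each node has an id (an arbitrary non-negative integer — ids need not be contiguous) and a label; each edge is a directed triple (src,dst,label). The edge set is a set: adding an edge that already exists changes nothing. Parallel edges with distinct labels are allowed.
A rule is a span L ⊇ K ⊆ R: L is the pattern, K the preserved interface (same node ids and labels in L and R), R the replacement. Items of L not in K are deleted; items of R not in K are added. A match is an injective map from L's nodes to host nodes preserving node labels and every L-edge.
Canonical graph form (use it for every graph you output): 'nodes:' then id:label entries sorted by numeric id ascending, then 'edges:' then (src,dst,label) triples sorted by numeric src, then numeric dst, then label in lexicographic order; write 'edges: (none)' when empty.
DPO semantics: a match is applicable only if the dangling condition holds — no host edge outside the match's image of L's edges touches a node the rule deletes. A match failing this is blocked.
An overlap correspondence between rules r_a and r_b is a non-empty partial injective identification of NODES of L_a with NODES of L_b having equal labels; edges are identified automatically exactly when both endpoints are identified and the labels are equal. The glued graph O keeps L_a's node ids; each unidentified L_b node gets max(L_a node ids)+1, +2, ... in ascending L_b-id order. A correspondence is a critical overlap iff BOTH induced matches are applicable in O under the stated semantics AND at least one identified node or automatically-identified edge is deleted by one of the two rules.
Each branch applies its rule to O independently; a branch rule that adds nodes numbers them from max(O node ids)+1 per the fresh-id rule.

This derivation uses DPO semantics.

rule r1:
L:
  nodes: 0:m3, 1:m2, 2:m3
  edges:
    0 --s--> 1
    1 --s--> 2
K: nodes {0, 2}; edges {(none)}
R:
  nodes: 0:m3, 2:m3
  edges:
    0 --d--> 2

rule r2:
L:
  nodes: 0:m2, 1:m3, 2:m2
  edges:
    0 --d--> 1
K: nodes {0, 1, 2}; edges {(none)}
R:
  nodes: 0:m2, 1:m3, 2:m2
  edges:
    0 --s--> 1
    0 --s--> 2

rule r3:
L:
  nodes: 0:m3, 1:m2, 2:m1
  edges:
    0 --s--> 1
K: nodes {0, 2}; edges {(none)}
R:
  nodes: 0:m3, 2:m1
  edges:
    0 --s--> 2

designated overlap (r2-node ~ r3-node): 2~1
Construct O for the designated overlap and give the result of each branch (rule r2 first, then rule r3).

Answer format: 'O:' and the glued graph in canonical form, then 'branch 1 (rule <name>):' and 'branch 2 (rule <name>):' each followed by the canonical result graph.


O:
nodes: 0:m2, 1:m3, 2:m2, 3:m3, 4:m1
edges: (0,1,d); (3,2,s)
branch 1 (rule r2):
nodes: 0:m2, 1:m3, 2:m2, 3:m3, 4:m1
edges: (0,1,s); (0,2,s); (3,2,s)
branch 2 (rule r3):
nodes: 0:m2, 1:m3, 3:m3, 4:m1
edges: (0,1,d); (3,4,s)


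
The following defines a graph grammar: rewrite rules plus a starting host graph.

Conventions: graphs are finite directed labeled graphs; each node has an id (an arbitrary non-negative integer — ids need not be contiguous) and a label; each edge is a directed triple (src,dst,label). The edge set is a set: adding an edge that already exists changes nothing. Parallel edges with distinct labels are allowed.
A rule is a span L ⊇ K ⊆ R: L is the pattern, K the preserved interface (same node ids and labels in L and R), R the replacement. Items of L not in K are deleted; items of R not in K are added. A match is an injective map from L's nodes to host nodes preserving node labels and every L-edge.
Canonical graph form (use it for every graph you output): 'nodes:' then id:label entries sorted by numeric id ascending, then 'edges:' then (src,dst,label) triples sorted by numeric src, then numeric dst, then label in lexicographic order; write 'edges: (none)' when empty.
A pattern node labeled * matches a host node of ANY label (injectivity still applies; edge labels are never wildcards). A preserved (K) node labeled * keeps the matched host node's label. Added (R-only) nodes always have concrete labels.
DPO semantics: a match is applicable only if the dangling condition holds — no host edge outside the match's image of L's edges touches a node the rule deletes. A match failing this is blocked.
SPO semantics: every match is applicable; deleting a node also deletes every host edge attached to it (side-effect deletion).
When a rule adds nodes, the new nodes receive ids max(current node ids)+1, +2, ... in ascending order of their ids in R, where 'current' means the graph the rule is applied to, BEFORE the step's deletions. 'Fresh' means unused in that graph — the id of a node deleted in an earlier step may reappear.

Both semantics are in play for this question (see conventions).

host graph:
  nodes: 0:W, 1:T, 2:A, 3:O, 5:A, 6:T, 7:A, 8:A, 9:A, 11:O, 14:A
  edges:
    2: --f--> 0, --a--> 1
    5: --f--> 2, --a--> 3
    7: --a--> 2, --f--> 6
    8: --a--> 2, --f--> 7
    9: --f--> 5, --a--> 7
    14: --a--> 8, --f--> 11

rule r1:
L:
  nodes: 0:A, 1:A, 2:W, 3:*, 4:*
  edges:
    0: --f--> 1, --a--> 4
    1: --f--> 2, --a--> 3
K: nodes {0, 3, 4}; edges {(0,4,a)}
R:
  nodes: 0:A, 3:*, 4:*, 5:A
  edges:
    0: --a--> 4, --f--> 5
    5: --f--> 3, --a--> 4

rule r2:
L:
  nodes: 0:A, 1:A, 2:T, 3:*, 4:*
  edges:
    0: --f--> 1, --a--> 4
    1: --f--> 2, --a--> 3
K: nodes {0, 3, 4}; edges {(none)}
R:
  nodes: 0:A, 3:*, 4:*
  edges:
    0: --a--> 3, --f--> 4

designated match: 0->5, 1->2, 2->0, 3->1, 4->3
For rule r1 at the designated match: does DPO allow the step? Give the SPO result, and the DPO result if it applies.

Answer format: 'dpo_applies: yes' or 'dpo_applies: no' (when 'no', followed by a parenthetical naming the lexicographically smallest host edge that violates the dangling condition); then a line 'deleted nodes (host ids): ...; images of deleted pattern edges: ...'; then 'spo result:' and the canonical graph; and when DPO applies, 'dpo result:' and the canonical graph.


dpo_applies: no
(the rule deletes node 2, which keeps host edge (7,2,a) outside the match image — the dangling condition fails, DPO blocks; SPO proceeds and side-deletes such edges)
deleted nodes (host ids): 0, 2; images of deleted pattern edges: (2,0,f); (2,1,a); (5,2,f)
spo result:
nodes: 1:T, 3:O, 5:A, 6:T, 7:A, 8:A, 9:A, 11:O, 14:A, 15:A
edges: (5,3,a); (5,15,f); (7,6,f); (8,7,f); (9,5,f); (9,7,a); (14,8,a); (14,11,f); (15,1,f); (15,3,a)


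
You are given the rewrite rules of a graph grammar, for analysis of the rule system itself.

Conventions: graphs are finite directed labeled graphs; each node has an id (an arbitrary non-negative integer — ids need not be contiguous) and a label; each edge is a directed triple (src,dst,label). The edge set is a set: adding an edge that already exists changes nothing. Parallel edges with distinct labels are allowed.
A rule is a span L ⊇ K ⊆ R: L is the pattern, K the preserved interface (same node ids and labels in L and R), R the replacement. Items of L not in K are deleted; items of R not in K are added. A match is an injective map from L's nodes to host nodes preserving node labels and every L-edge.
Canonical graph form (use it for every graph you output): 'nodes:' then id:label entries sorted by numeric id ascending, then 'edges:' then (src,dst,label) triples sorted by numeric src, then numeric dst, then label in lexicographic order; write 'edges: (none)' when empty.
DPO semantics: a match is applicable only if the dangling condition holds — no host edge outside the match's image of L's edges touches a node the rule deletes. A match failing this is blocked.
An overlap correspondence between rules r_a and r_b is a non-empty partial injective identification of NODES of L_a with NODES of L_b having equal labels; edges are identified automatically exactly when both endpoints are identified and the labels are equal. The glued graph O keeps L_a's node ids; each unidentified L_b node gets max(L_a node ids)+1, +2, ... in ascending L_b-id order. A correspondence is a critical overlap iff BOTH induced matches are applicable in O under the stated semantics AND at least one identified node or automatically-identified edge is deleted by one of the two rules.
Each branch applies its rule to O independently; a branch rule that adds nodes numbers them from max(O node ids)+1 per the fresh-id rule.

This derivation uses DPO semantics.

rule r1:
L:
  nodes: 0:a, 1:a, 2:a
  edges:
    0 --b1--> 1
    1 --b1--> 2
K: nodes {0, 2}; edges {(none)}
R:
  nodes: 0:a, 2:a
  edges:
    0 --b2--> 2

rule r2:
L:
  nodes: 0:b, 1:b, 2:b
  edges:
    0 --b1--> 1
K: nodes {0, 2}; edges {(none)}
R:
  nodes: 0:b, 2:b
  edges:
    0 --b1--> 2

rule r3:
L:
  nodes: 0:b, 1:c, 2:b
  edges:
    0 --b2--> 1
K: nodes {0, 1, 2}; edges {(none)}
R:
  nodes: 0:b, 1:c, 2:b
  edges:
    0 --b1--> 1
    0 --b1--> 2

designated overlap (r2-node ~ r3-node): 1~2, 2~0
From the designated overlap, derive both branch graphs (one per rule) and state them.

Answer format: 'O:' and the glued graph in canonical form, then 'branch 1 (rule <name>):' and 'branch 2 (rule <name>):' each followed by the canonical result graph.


O:
nodes: 0:b, 1:b, 2:b, 3:c
edges: (0,1,b1); (2,3,b2)
branch 1 (rule r2):
nodes: 0:b, 2:b, 3:c
edges: (0,2,b1); (2,3,b2)
branch 2 (rule r3):
nodes: 0:b, 1:b, 2:b, 3:c
edges: (0,1,b1); (2,1,b1); (2,3,b1)


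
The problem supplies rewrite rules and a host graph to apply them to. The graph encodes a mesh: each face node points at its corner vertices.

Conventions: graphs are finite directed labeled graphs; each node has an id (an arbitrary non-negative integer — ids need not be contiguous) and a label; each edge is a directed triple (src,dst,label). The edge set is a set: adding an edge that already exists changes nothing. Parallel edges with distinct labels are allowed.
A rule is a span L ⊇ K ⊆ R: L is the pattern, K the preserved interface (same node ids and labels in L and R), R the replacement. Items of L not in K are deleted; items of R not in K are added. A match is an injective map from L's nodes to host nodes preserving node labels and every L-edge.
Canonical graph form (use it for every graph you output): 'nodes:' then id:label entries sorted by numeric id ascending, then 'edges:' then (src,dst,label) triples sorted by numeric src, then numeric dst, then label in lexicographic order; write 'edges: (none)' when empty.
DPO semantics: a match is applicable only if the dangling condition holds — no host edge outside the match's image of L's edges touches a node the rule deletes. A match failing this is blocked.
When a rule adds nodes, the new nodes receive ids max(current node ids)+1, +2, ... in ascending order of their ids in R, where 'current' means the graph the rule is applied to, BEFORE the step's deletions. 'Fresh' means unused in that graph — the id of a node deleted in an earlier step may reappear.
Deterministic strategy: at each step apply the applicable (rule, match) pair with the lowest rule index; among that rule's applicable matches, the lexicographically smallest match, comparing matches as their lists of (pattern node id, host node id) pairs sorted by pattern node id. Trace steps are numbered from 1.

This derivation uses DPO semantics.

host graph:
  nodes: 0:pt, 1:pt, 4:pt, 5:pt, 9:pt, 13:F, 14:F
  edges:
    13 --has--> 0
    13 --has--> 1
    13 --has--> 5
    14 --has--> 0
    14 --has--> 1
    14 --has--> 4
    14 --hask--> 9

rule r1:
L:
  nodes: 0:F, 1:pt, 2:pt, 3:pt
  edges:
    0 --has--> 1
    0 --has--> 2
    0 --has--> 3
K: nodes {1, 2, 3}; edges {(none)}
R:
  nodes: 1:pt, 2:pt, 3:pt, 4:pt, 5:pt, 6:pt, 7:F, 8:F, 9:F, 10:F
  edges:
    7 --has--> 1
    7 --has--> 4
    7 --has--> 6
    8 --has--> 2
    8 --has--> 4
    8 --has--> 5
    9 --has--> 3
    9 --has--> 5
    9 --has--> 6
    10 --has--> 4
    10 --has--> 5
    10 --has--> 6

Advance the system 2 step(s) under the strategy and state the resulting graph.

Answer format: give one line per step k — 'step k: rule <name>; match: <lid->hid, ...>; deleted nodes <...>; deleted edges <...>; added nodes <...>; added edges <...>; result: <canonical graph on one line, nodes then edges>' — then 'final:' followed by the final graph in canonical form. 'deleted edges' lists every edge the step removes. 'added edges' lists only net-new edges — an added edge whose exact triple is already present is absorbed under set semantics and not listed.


step 1: rule r1; match: 0->13, 1->0, 2->1, 3->5; deleted nodes 13; deleted edges (13,0,has); (13,1,has); (13,5,has); added nodes 15, 16, 17, 18, 19, 20, 21; added edges (18,0,has); (18,15,has); (18,17,has); (19,1,has); (19,15,has); (19,16,has); (20,5,has); (20,16,has); (20,17,has); (21,15,has); (21,16,has); (21,17,has); result: nodes: 0:pt, 1:pt, 4:pt, 5:pt, 9:pt, 14:F, 15:pt, 16:pt, 17:pt, 18:F, 19:F, 20:F, 21:F edges: (14,0,has); (14,1,has); (14,4,has); (14,9,hask); (18,0,has); (18,15,has); (18,17,has); (19,1,has); (19,15,has); (19,16,has); (20,5,has); (20,16,has); (20,17,has); (21,15,has); (21,16,has); (21,17,has)
step 2: rule r1; match: 0->18, 1->0, 2->15, 3->17; deleted nodes 18; deleted edges (18,0,has); (18,15,has); (18,17,has); added nodes 22, 23, 24, 25, 26, 27, 28; added edges (25,0,has); (25,22,has); (25,24,has); (26,15,has); (26,22,has); (26,23,has); (27,17,has); (27,23,has); (27,24,has); (28,22,has); (28,23,has); (28,24,has); result: nodes: 0:pt, 1:pt, 4:pt, 5:pt, 9:pt, 14:F, 15:pt, 16:pt, 17:pt, 19:F, 20:F, 21:F, 22:pt, 23:pt, 24:pt, 25:F, 26:F, 27:F, 28:F edges: (14,0,has); (14,1,has); (14,4,has); (14,9,hask); (19,1,has); (19,15,has); (19,16,has); (20,5,has); (20,16,has); (20,17,has); (21,15,has); (21,16,has); (21,17,has); (25,0,has); (25,22,has); (25,24,has); (26,15,has); (26,22,has); (26,23,has); (27,17,has); (27,23,has); (27,24,has); (28,22,has); (28,23,has); (28,24,has)
final:
nodes: 0:pt, 1:pt, 4:pt, 5:pt, 9:pt, 14:F, 15:pt, 16:pt, 17:pt, 19:F, 20:F, 21:F, 22:pt, 23:pt, 24:pt, 25:F, 26:F, 27:F, 28:F
edges: (14,0,has); (14,1,has); (14,4,has); (14,9,hask); (19,1,has); (19,15,has); (19,16,has); (20,5,has); (20,16,has); (20,17,has); (21,15,has); (21,16,has); (21,17,has); (25,0,has); (25,22,has); (25,24,has); (26,15,has); (26,22,has); (26,23,has); (27,17,has); (27,23,has); (27,24,has); (28,22,has); (28,23,has); (28,24,has)


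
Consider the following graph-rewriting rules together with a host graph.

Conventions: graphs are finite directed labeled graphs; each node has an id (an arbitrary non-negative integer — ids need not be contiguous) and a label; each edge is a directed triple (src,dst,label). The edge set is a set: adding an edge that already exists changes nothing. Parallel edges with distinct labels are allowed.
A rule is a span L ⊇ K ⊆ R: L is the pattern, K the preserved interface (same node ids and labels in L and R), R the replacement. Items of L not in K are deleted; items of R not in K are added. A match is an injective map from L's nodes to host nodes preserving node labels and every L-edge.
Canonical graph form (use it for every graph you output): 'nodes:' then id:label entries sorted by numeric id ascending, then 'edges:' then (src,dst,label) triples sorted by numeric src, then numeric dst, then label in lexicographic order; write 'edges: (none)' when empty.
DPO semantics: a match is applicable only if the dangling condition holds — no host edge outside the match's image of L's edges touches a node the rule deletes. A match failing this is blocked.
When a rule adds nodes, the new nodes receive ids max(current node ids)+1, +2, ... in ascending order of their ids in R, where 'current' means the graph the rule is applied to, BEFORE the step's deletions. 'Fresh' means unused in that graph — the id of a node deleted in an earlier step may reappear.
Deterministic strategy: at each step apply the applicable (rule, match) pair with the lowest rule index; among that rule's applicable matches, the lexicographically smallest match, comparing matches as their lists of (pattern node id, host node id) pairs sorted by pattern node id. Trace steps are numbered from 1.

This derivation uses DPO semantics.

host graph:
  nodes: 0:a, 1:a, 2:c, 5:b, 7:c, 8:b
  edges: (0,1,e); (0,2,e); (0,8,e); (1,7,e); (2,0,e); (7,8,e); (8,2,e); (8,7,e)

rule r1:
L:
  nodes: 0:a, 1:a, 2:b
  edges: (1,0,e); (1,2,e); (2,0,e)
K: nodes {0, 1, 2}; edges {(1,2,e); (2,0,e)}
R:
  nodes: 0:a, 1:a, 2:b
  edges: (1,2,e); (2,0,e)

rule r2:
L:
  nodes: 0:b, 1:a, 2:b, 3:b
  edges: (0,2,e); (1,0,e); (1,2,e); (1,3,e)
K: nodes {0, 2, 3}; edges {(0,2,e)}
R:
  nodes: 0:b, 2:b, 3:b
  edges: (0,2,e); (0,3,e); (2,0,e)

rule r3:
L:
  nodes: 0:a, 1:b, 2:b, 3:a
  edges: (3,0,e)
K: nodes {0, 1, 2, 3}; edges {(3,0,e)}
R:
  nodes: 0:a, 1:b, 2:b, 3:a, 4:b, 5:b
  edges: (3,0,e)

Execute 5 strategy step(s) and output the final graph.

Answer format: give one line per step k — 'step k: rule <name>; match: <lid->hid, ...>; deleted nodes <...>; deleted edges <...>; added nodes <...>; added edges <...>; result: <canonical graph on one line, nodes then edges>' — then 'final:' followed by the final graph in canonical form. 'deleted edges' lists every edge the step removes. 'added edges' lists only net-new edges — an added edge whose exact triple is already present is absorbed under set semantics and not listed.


step 1: rule r3; match: 0->1, 1->5, 2->8, 3->0; deleted nodes (none); deleted edges (none); added nodes 9, 10; added edges (none); result: nodes: 0:a, 1:a, 2:c, 5:b, 7:c, 8:b, 9:b, 10:b edges: (0,1,e); (0,2,e); (0,8,e); (1,7,e); (2,0,e); (7,8,e); (8,2,e); (8,7,e)
step 2: rule r3; match: 0->1, 1->5, 2->8, 3->0; deleted nodes (none); deleted edges (none); added nodes 11, 12; added edges (none); result: nodes: 0:a, 1:a, 2:c, 5:b, 7:c, 8:b, 9:b, 10:b, 11:b, 12:b edges: (0,1,e); (0,2,e); (0,8,e); (1,7,e); (2,0,e); (7,8,e); (8,2,e); (8,7,e)
step 3: rule r3; match: 0->1, 1->5, 2->8, 3->0; deleted nodes (none); deleted edges (none); added nodes 13, 14; added edges (none); result: nodes: 0:a, 1:a, 2:c, 5:b, 7:c, 8:b, 9:b, 10:b, 11:b, 12:b, 13:b, 14:b edges: (0,1,e); (0,2,e); (0,8,e); (1,7,e); (2,0,e); (7,8,e); (8,2,e); (8,7,e)
step 4: rule r3; match: 0->1, 1->5, 2->8, 3->0; deleted nodes (none); deleted edges (none); added nodes 15, 16; added edges (none); result: nodes: 0:a, 1:a, 2:c, 5:b, 7:c, 8:b, 9:b, 10:b, 11:b, 12:b, 13:b, 14:b, 15:b, 16:b edges: (0,1,e); (0,2,e); (0,8,e); (1,7,e); (2,0,e); (7,8,e); (8,2,e); (8,7,e)
step 5: rule r3; match: 0->1, 1->5, 2->8, 3->0; deleted nodes (none); deleted edges (none); added nodes 17, 18; added edges (none); result: nodes: 0:a, 1:a, 2:c, 5:b, 7:c, 8:b, 9:b, 10:b, 11:b, 12:b, 13:b, 14:b, 15:b, 16:b, 17:b, 18:b edges: (0,1,e); (0,2,e); (0,8,e); (1,7,e); (2,0,e); (7,8,e); (8,2,e); (8,7,e)
final:
nodes: 0:a, 1:a, 2:c, 5:b, 7:c, 8:b, 9:b, 10:b, 11:b, 12:b, 13:b, 14:b, 15:b, 16:b, 17:b, 18:b
edges: (0,1,e); (0,2,e); (0,8,e); (1,7,e); (2,0,e); (7,8,e); (8,2,e); (8,7,e)


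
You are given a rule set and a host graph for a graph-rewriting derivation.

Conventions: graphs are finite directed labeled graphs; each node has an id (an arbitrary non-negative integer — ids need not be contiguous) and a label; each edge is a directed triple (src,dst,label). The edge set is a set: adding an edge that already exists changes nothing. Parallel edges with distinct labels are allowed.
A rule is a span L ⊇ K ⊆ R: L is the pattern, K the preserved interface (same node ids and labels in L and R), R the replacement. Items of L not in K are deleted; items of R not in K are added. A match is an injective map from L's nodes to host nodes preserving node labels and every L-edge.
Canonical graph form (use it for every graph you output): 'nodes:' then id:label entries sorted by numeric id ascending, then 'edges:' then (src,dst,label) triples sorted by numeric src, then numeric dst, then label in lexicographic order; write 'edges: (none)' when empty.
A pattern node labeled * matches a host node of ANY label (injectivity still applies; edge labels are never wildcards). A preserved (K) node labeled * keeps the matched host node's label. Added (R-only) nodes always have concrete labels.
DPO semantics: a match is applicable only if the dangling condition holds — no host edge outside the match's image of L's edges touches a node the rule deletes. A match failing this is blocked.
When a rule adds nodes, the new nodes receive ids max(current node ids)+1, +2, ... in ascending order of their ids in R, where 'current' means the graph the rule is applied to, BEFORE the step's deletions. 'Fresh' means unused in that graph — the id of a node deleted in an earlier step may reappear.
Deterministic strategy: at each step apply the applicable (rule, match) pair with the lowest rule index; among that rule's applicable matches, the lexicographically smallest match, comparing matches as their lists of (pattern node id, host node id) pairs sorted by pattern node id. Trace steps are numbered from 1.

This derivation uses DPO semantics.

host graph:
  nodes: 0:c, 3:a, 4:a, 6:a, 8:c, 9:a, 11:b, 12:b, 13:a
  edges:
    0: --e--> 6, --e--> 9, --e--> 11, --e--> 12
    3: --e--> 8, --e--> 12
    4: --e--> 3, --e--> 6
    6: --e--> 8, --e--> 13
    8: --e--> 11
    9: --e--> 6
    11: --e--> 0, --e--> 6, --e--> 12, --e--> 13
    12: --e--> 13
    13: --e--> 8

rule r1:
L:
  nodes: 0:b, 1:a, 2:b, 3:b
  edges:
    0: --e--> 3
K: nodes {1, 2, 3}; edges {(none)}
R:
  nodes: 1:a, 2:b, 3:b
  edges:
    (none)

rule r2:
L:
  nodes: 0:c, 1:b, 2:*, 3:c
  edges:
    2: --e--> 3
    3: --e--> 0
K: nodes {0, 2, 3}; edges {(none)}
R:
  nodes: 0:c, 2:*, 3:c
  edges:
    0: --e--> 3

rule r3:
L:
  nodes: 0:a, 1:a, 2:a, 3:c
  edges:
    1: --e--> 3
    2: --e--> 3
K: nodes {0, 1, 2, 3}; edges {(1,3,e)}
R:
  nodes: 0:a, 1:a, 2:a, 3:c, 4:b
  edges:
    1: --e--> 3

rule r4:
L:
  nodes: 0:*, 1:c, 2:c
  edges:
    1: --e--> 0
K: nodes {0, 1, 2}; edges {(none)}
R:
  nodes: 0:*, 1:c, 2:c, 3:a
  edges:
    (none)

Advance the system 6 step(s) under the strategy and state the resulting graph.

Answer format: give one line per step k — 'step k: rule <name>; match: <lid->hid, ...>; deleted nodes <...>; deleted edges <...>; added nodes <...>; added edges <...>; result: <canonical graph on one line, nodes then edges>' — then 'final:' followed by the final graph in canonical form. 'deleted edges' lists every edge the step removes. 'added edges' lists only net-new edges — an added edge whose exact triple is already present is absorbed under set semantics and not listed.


step 1: rule r3; match: 0->3, 1->6, 2->13, 3->8; deleted nodes (none); deleted edges (13,8,e); added nodes 14; added edges (none); result: nodes: 0:c, 3:a, 4:a, 6:a, 8:c, 9:a, 11:b, 12:b, 13:a, 14:b edges: (0,6,e); (0,9,e); (0,11,e); (0,12,e); (3,8,e); (3,12,e); (4,3,e); (4,6,e); (6,8,e); (6,13,e); (8,11,e); (9,6,e); (11,0,e); (11,6,e); (11,12,e); (11,13,e); (12,13,e)
step 2: rule r3; match: 0->4, 1->3, 2->6, 3->8; deleted nodes (none); deleted edges (6,8,e); added nodes 15; added edges (none); result: nodes: 0:c, 3:a, 4:a, 6:a, 8:c, 9:a, 11:b, 12:b, 13:a, 14:b, 15:b edges: (0,6,e); (0,9,e); (0,11,e); (0,12,e); (3,8,e); (3,12,e); (4,3,e); (4,6,e); (6,13,e); (8,11,e); (9,6,e); (11,0,e); (11,6,e); (11,12,e); (11,13,e); (12,13,e)
step 3: rule r4; match: 0->6, 1->0, 2->8; deleted nodes (none); deleted edges (0,6,e); added nodes 16; added edges (none); result: nodes: 0:c, 3:a, 4:a, 6:a, 8:c, 9:a, 11:b, 12:b, 13:a, 14:b, 15:b, 16:a edges: (0,9,e); (0,11,e); (0,12,e); (3,8,e); (3,12,e); (4,3,e); (4,6,e); (6,13,e); (8,11,e); (9,6,e); (11,0,e); (11,6,e); (11,12,e); (11,13,e); (12,13,e)
step 4: rule r4; match: 0->9, 1->0, 2->8; deleted nodes (none); deleted edges (0,9,e); added nodes 17; added edges (none); result: nodes: 0:c, 3:a, 4:a, 6:a, 8:c, 9:a, 11:b, 12:b, 13:a, 14:b, 15:b, 16:a, 17:a edges: (0,11,e); (0,12,e); (3,8,e); (3,12,e); (4,3,e); (4,6,e); (6,13,e); (8,11,e); (9,6,e); (11,0,e); (11,6,e); (11,12,e); (11,13,e); (12,13,e)
step 5: rule r4; match: 0->11, 1->0, 2->8; deleted nodes (none); deleted edges (0,11,e); added nodes 18; added edges (none); result: nodes: 0:c, 3:a, 4:a, 6:a, 8:c, 9:a, 11:b, 12:b, 13:a, 14:b, 15:b, 16:a, 17:a, 18:a edges: (0,12,e); (3,8,e); (3,12,e); (4,3,e); (4,6,e); (6,13,e); (8,11,e); (9,6,e); (11,0,e); (11,6,e); (11,12,e); (11,13,e); (12,13,e)
step 6: rule r4; match: 0->11, 1->8, 2->0; deleted nodes (none); deleted edges (8,11,e); added nodes 19; added edges (none); result: nodes: 0:c, 3:a, 4:a, 6:a, 8:c, 9:a, 11:b, 12:b, 13:a, 14:b, 15:b, 16:a, 17:a, 18:a, 19:a edges: (0,12,e); (3,8,e); (3,12,e); (4,3,e); (4,6,e); (6,13,e); (9,6,e); (11,0,e); (11,6,e); (11,12,e); (11,13,e); (12,13,e)
final:
nodes: 0:c, 3:a, 4:a, 6:a, 8:c, 9:a, 11:b, 12:b, 13:a, 14:b, 15:b, 16:a, 17:a, 18:a, 19:a
edges: (0,12,e); (3,8,e); (3,12,e); (4,3,e); (4,6,e); (6,13,e); (9,6,e); (11,0,e); (11,6,e); (11,12,e); (11,13,e); (12,13,e)


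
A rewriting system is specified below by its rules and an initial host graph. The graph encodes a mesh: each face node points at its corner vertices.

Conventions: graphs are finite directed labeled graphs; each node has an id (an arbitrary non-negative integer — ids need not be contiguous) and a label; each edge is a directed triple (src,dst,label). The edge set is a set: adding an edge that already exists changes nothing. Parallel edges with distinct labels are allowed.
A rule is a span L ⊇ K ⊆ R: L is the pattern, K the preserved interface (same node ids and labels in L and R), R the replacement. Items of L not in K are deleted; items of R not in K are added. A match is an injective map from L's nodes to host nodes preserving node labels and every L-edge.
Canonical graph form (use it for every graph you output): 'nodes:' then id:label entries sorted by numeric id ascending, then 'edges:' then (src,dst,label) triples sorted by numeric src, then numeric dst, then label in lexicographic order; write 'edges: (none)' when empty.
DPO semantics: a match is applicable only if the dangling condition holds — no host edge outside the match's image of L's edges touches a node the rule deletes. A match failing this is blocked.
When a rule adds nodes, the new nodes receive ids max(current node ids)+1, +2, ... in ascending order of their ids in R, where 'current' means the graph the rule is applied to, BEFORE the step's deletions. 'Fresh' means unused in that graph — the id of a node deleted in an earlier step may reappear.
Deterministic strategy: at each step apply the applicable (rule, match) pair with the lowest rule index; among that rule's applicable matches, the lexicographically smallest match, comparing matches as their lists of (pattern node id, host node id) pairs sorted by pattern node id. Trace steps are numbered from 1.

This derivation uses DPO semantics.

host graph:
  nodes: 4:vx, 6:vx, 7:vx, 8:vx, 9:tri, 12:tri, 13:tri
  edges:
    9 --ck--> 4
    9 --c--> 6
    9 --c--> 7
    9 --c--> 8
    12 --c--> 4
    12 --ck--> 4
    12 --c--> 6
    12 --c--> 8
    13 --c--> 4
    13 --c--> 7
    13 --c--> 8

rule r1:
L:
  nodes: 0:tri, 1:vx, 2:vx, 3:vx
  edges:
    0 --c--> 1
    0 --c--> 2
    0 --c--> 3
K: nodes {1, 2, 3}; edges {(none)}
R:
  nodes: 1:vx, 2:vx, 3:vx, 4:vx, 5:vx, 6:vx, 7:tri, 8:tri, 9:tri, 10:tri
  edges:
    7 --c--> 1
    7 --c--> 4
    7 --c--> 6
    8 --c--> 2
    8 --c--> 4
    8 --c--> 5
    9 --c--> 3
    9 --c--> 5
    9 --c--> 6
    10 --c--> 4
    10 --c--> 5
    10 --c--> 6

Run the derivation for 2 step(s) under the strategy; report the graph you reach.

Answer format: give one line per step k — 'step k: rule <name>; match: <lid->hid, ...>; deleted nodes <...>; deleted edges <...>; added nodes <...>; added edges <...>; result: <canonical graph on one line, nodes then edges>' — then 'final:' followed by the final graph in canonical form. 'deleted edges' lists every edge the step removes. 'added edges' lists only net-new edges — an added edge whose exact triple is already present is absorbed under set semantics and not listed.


step 1: rule r1; match: 0->13, 1->4, 2->7, 3->8; deleted nodes 13; deleted edges (13,4,c); (13,7,c); (13,8,c); added nodes 14, 15, 16, 17, 18, 19, 20; added edges (17,4,c); (17,14,c); (17,16,c); (18,7,c); (18,14,c); (18,15,c); (19,8,c); (19,15,c); (19,16,c); (20,14,c); (20,15,c); (20,16,c); result: nodes: 4:vx, 6:vx, 7:vx, 8:vx, 9:tri, 12:tri, 14:vx, 15:vx, 16:vx, 17:tri, 18:tri, 19:tri, 20:tri edges: (9,4,ck); (9,6,c); (9,7,c); (9,8,c); (12,4,c); (12,4,ck); (12,6,c); (12,8,c); (17,4,c); (17,14,c); (17,16,c); (18,7,c); (18,14,c); (18,15,c); (19,8,c); (19,15,c); (19,16,c); (20,14,c); (20,15,c); (20,16,c)
step 2: rule r1; match: 0->17, 1->4, 2->14, 3->16; deleted nodes 17; deleted edges (17,4,c); (17,14,c); (17,16,c); added nodes 21, 22, 23, 24, 25, 26, 27; added edges (24,4,c); (24,21,c); (24,23,c); (25,14,c); (25,21,c); (25,22,c); (26,16,c); (26,22,c); (26,23,c); (27,21,c); (27,22,c); (27,23,c); result: nodes: 4:vx, 6:vx, 7:vx, 8:vx, 9:tri, 12:tri, 14:vx, 15:vx, 16:vx, 18:tri, 19:tri, 20:tri, 21:vx, 22:vx, 23:vx, 24:tri, 25:tri, 26:tri, 27:tri edges: (9,4,ck); (9,6,c); (9,7,c); (9,8,c); (12,4,c); (12,4,ck); (12,6,c); (12,8,c); (18,7,c); (18,14,c); (18,15,c); (19,8,c); (19,15,c); (19,16,c); (20,14,c); (20,15,c); (20,16,c); (24,4,c); (24,21,c); (24,23,c); (25,14,c); (25,21,c); (25,22,c); (26,16,c); (26,22,c); (26,23,c); (27,21,c); (27,22,c); (27,23,c)
final:
nodes: 4:vx, 6:vx, 7:vx, 8:vx, 9:tri, 12:tri, 14:vx, 15:vx, 16:vx, 18:tri, 19:tri, 20:tri, 21:vx, 22:vx, 23:vx, 24:tri, 25:tri, 26:tri, 27:tri
edges: (9,4,ck); (9,6,c); (9,7,c); (9,8,c); (12,4,c); (12,4,ck); (12,6,c); (12,8,c); (18,7,c); (18,14,c); (18,15,c); (19,8,c); (19,15,c); (19,16,c); (20,14,c); (20,15,c); (20,16,c); (24,4,c); (24,21,c); (24,23,c); (25,14,c); (25,21,c); (25,22,c); (26,16,c); (26,22,c); (26,23,c); (27,21,c); (27,22,c); (27,23,c)


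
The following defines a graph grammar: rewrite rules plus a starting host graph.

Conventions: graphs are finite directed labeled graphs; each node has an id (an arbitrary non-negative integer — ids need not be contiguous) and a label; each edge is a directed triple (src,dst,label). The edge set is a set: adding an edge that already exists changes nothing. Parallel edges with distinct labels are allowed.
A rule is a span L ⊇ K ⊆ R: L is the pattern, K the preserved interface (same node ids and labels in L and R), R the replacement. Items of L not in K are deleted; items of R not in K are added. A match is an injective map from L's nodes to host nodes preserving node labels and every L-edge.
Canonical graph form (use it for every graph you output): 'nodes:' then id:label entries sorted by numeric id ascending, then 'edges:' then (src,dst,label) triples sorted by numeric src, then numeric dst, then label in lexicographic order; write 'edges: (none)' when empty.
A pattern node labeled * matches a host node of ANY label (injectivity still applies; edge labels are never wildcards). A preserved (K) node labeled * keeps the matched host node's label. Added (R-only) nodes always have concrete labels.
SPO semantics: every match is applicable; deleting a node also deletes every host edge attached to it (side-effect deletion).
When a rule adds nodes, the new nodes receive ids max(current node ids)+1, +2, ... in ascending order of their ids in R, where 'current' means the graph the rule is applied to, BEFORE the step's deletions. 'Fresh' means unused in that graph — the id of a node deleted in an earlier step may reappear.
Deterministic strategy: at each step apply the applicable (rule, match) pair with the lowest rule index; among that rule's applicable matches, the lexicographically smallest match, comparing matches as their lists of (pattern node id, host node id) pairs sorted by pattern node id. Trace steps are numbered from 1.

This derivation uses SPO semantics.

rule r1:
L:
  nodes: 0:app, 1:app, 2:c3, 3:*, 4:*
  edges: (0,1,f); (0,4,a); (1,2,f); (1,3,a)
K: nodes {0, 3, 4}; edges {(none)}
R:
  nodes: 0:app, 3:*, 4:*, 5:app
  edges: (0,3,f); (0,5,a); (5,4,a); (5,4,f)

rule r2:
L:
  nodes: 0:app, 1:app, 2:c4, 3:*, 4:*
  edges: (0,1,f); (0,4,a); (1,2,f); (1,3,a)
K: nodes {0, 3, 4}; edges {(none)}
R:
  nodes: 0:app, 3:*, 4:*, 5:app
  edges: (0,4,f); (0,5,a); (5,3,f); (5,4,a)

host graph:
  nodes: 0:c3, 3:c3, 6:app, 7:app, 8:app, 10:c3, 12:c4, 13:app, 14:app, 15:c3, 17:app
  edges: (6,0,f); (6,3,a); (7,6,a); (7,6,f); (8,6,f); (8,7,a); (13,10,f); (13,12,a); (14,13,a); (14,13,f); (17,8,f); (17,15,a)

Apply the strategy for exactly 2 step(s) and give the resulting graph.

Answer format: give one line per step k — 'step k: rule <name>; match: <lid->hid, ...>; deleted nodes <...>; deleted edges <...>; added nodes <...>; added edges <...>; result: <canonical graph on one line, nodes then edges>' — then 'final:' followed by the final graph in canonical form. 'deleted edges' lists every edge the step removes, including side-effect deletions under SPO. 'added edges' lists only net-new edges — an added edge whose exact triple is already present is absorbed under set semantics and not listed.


step 1: rule r1; match: 0->8, 1->6, 2->0, 3->3, 4->7; deleted nodes 0, 6; deleted edges (6,0,f); (6,3,a); (7,6,a); (7,6,f); (8,6,f); (8,7,a); added nodes 18; added edges (8,3,f); (8,18,a); (18,7,a); (18,7,f); result: nodes: 3:c3, 7:app, 8:app, 10:c3, 12:c4, 13:app, 14:app, 15:c3, 17:app, 18:app edges: (8,3,f); (8,18,a); (13,10,f); (13,12,a); (14,13,a); (14,13,f); (17,8,f); (17,15,a); (18,7,a); (18,7,f)
step 2: rule r1; match: 0->17, 1->8, 2->3, 3->18, 4->15; deleted nodes 3, 8; deleted edges (8,3,f); (8,18,a); (17,8,f); (17,15,a); added nodes 19; added edges (17,18,f); (17,19,a); (19,15,a); (19,15,f); result: nodes: 7:app, 10:c3, 12:c4, 13:app, 14:app, 15:c3, 17:app, 18:app, 19:app edges: (13,10,f); (13,12,a); (14,13,a); (14,13,f); (17,18,f); (17,19,a); (18,7,a); (18,7,f); (19,15,a); (19,15,f)
final:
nodes: 7:app, 10:c3, 12:c4, 13:app, 14:app, 15:c3, 17:app, 18:app, 19:app
edges: (13,10,f); (13,12,a); (14,13,a); (14,13,f); (17,18,f); (17,19,a); (18,7,a); (18,7,f); (19,15,a); (19,15,f)
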